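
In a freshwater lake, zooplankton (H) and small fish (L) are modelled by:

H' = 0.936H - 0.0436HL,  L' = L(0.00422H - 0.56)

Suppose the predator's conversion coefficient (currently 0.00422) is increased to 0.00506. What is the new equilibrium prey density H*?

At the interior fixed point, setting dL/dt = 0 with L > 0 fixes H* = (predator death rate)/(HL coefficient) — independent of the other coefficients.
With the change, H* = 0.56/0.00506 = 111; it falls from 133.

H* ≈ 111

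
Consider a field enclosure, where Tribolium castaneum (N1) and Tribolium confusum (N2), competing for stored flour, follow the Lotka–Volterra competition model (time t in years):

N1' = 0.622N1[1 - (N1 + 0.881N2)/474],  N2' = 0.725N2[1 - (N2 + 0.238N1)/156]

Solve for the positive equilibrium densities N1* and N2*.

N1* ≈ 426, N2* ≈ 54.6

Setting both brackets to zero gives the nullclines N1 + 0.881N2 = 474 and 0.238N1 + N2 = 156.
Substituting N2 = 156 - 0.238N1 into the first: N1(1 - 0.881·0.238) = 474 - 0.881·156.
So N1* = 337/0.79 = 426, and then N2* = 156 - 0.238·426 = 54.6.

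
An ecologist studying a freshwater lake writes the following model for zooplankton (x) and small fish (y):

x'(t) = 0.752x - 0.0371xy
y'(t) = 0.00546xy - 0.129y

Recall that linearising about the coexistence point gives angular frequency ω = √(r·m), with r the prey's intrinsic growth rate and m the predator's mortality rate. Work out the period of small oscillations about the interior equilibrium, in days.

Here r = 0.752 and m = 0.129, so r·m = 0.097.
ω = √0.097 = 0.311 per day, hence T = 2π/ω ≈ 20.2 days.

T ≈ 20.2 days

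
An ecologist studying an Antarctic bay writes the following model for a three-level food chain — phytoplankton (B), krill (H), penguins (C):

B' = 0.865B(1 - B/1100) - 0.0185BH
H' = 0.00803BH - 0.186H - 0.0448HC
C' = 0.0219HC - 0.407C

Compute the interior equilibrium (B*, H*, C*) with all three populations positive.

B* ≈ 663, H* ≈ 18.6, C* ≈ 115

From dC/dt = 0: 0.0219H* = 0.407, so H* = 18.6.
From dB/dt = 0: 0.865(1 - B*/1100) = 0.0185·18.6, giving B* = 1100·(1 - 0.397) = 663.
From dH/dt = 0: 0.00803·663 - 0.186 = 0.0448C*, so C* = 5.14/0.0448 = 115.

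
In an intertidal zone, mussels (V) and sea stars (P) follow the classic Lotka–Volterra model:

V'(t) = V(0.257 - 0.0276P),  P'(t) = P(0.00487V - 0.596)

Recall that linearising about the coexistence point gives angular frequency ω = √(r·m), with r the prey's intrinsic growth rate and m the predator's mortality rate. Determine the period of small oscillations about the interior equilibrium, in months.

T ≈ 16.1 months

Here r = 0.257 and m = 0.596, so r·m = 0.153.
ω = √0.153 = 0.391 per month, hence T = 2π/ω ≈ 16.1 months.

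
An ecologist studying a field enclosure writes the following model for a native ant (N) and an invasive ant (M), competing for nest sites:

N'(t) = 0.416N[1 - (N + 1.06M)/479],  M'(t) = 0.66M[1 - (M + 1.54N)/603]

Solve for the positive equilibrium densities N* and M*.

N* ≈ 253, M* ≈ 213

Setting both brackets to zero gives the nullclines N + 1.06M = 479 and 1.54N + M = 603.
Substituting M = 603 - 1.54N into the first: N(1 - 1.06·1.54) = 479 - 1.06·603.
So N* = -160/-0.632 = 253, and then M* = 603 - 1.54·253 = 213.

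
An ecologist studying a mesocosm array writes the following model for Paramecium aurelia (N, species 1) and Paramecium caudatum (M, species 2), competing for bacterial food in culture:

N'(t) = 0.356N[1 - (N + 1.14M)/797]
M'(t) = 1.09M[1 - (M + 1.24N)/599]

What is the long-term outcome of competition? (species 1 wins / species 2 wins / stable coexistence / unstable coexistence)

species 1 excludes species 2

Compare the nullcline intercepts: K1/α12 = 797/1.14 = 699 > K2 = 599; K2/α21 = 599/1.24 = 483 < K1 = 797.
Since the inequalities point opposite ways, species 1 can invade but species 2 cannot.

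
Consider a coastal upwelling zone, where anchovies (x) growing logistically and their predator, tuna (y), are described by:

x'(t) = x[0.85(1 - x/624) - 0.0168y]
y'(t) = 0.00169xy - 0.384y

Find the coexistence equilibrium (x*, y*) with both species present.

x* ≈ 227, y* ≈ 32.2

From dy/dt = 0 with y > 0: 0.00169x* = 0.384, so x* = 227.
Substitute into dx/dt = 0: 0.85(1 - 227/624) = 0.0168y*.
The bracket is 0.636, giving y* = 0.54/0.0168 = 32.2.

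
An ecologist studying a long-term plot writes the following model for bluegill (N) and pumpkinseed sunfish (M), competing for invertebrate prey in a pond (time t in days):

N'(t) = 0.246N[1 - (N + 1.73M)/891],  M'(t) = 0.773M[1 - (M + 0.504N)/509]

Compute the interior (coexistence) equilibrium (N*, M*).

Setting both brackets to zero gives the nullclines N + 1.73M = 891 and 0.504N + M = 509.
Substituting M = 509 - 0.504N into the first: N(1 - 1.73·0.504) = 891 - 1.73·509.
So N* = 10.4/0.128 = 81.4, and then M* = 509 - 0.504·81.4 = 468.

N* ≈ 81.4, M* ≈ 468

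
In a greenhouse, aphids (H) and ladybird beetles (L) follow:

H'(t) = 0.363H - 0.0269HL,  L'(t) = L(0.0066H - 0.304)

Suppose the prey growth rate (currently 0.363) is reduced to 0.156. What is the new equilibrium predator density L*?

At the interior fixed point, setting dH/dt = 0 with H > 0 fixes L* = (prey growth rate)/(HL coefficient) — independent of the other coefficients.
With the change, L* = 0.156/0.0269 = 5.8; it falls from 13.5.

L* ≈ 5.8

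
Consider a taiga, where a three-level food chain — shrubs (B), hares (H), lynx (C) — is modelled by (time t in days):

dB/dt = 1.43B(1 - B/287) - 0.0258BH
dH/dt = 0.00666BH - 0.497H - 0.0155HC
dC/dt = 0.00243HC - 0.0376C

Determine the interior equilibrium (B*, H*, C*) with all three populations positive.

B* ≈ 207, H* ≈ 15.5, C* ≈ 56.8

From dC/dt = 0: 0.00243H* = 0.0376, so H* = 15.5.
From dB/dt = 0: 1.43(1 - B*/287) = 0.0258·15.5, giving B* = 287·(1 - 0.279) = 207.
From dH/dt = 0: 0.00666·207 - 0.497 = 0.0155C*, so C* = 0.881/0.0155 = 56.8.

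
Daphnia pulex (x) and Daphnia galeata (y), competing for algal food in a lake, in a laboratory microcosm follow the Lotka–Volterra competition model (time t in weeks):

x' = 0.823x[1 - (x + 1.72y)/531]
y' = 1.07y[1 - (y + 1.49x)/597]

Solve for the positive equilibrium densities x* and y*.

x* ≈ 317, y* ≈ 124

Setting both brackets to zero gives the nullclines x + 1.72y = 531 and 1.49x + y = 597.
Substituting y = 597 - 1.49x into the first: x(1 - 1.72·1.49) = 531 - 1.72·597.
So x* = -496/-1.56 = 317, and then y* = 597 - 1.49·317 = 124.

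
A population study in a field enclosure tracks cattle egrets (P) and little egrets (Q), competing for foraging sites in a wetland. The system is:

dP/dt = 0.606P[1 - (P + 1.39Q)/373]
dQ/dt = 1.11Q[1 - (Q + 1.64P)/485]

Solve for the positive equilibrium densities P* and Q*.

Setting both brackets to zero gives the nullclines P + 1.39Q = 373 and 1.64P + Q = 485.
Substituting Q = 485 - 1.64P into the first: P(1 - 1.39·1.64) = 373 - 1.39·485.
So P* = -301/-1.28 = 235, and then Q* = 485 - 1.64·235 = 99.

P* ≈ 235, Q* ≈ 99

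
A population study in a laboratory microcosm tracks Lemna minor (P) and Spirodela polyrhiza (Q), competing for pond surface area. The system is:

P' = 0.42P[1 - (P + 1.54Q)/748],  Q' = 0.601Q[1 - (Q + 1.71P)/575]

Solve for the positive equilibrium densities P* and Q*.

Setting both brackets to zero gives the nullclines P + 1.54Q = 748 and 1.71P + Q = 575.
Substituting Q = 575 - 1.71P into the first: P(1 - 1.54·1.71) = 748 - 1.54·575.
So P* = -138/-1.63 = 84.2, and then Q* = 575 - 1.71·84.2 = 431.

P* ≈ 84.2, Q* ≈ 431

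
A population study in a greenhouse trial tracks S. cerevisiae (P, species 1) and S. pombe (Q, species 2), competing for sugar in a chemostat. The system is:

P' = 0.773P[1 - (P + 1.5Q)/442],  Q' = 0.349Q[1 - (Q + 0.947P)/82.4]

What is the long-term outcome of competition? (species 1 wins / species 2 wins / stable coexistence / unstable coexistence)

species 1 excludes species 2

Compare the nullcline intercepts: K1/α12 = 442/1.5 = 295 > K2 = 82.4; K2/α21 = 82.4/0.947 = 87 < K1 = 442.
Since the inequalities point opposite ways, species 1 can invade but species 2 cannot.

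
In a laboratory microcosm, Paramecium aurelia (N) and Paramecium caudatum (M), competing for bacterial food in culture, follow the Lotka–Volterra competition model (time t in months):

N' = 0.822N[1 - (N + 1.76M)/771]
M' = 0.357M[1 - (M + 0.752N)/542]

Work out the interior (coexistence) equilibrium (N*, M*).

N* ≈ 565, M* ≈ 117

Setting both brackets to zero gives the nullclines N + 1.76M = 771 and 0.752N + M = 542.
Substituting M = 542 - 0.752N into the first: N(1 - 1.76·0.752) = 771 - 1.76·542.
So N* = -183/-0.324 = 565, and then M* = 542 - 0.752·565 = 117.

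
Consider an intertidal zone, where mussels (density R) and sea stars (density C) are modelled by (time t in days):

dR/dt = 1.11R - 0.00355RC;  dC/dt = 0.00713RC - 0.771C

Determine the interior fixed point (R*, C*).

Set dC/dt = 0 with C > 0: 0.00713R - 0.771 = 0, so R* = 0.771/0.00713 = 108.
Set dR/dt = 0 with R > 0: 1.11 - 0.00355C = 0, so C* = 1.11/0.00355 = 313.

R* ≈ 108, C* ≈ 313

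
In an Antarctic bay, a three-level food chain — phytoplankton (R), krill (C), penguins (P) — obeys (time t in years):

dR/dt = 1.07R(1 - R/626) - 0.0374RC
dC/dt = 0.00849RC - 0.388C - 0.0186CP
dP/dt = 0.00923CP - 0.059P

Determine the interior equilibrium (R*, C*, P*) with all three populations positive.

R* ≈ 486, C* ≈ 6.39, P* ≈ 201

From dP/dt = 0: 0.00923C* = 0.059, so C* = 6.39.
From dR/dt = 0: 1.07(1 - R*/626) = 0.0374·6.39, giving R* = 626·(1 - 0.223) = 486.
From dC/dt = 0: 0.00849·486 - 0.388 = 0.0186P*, so P* = 3.74/0.0186 = 201.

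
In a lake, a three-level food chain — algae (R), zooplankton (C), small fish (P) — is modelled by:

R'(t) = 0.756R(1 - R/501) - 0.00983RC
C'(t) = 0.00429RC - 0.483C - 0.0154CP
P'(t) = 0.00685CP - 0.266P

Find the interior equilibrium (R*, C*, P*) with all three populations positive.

R* ≈ 248, C* ≈ 38.8, P* ≈ 37.7

From dP/dt = 0: 0.00685C* = 0.266, so C* = 38.8.
From dR/dt = 0: 0.756(1 - R*/501) = 0.00983·38.8, giving R* = 501·(1 - 0.505) = 248.
From dC/dt = 0: 0.00429·248 - 0.483 = 0.0154P*, so P* = 0.581/0.0154 = 37.7.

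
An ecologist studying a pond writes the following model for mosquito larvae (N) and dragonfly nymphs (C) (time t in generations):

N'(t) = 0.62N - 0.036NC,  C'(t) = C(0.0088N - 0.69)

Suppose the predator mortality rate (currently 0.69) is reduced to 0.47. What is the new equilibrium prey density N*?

At the interior fixed point, setting dC/dt = 0 with C > 0 fixes N* = (predator death rate)/(NC coefficient) — independent of the other coefficients.
With the change, N* = 0.47/0.0088 = 53.4; it falls from 78.4.

N* ≈ 53.4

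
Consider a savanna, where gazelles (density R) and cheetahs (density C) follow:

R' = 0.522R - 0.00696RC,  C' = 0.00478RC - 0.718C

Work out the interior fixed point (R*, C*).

Set dC/dt = 0 with C > 0: 0.00478R - 0.718 = 0, so R* = 0.718/0.00478 = 150.
Set dR/dt = 0 with R > 0: 0.522 - 0.00696C = 0, so C* = 0.522/0.00696 = 75.

R* ≈ 150, C* ≈ 75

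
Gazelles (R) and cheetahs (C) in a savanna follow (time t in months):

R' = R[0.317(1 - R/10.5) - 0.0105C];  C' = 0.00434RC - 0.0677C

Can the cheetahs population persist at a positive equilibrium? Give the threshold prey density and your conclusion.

The predator equation gives dC/dt > 0 only when R > 0.0677/0.00434 = 15.6.
Without the predator, R → K = 10.5. Since 10.5 < 15.6, the predator cannot invade.

Threshold R = 15.6; K < 15.6, so no, the predator goes extinct.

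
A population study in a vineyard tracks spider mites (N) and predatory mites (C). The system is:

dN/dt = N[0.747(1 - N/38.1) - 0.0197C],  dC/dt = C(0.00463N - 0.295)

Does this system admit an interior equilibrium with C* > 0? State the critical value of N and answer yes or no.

Threshold N = 63.7; K < 63.7, so no, the predator goes extinct.

The predator equation gives dC/dt > 0 only when N > 0.295/0.00463 = 63.7.
Without the predator, N → K = 38.1. Since 38.1 < 63.7, the predator cannot invade.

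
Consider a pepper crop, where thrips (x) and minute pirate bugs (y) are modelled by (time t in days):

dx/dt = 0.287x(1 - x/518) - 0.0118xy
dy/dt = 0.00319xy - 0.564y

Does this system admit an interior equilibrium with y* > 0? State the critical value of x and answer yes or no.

Threshold x = 177; K > 177, so yes, the predator persists.

The predator equation gives dy/dt > 0 only when x > 0.564/0.00319 = 177.
Without the predator, x → K = 518. Since 518 > 177, the predator can invade and persist.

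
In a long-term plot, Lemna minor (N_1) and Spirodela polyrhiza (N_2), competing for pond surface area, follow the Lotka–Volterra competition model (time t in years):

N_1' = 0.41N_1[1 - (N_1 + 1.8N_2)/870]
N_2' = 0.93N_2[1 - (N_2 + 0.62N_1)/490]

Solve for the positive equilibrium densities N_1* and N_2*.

Setting both brackets to zero gives the nullclines N_1 + 1.8N_2 = 870 and 0.62N_1 + N_2 = 490.
Substituting N_2 = 490 - 0.62N_1 into the first: N_1(1 - 1.8·0.62) = 870 - 1.8·490.
So N_1* = -12/-0.116 = 103, and then N_2* = 490 - 0.62·103 = 426.

N_1* ≈ 103, N_2* ≈ 426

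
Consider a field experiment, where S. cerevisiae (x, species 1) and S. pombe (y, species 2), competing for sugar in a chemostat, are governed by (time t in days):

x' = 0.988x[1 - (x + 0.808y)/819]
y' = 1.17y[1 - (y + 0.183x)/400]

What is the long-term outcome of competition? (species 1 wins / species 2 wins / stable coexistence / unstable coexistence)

stable coexistence

Compare the nullcline intercepts: K1/α12 = 819/0.808 = 1010 > K2 = 400; K2/α21 = 400/0.183 = 2190 > K1 = 819.
Since both inequalities hold, each species can invade when rare, so the interior equilibrium is stable.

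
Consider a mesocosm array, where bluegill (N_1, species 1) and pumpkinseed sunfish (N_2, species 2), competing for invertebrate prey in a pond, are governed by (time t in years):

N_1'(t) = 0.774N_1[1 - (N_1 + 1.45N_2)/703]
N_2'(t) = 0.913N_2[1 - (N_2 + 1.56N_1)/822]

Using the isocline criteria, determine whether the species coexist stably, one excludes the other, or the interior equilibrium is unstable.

Compare the nullcline intercepts: K1/α12 = 703/1.45 = 485 < K2 = 822; K2/α21 = 822/1.56 = 527 < K1 = 703.
Since both are reversed, neither can invade when rare; the interior point is a saddle.

unstable coexistence (outcome depends on initial conditions)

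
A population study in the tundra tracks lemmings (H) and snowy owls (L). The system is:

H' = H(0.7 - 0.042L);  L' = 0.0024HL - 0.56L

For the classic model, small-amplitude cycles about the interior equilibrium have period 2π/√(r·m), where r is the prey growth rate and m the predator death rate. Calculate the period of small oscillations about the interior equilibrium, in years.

T ≈ 10 years

Here r = 0.7 and m = 0.56, so r·m = 0.392.
ω = √0.392 = 0.626 per year, hence T = 2π/ω ≈ 10 years.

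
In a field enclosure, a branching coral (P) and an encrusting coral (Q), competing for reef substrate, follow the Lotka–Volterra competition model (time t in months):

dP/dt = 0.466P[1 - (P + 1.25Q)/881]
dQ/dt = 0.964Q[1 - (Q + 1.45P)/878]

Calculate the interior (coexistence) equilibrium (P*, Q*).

P* ≈ 266, Q* ≈ 492

Setting both brackets to zero gives the nullclines P + 1.25Q = 881 and 1.45P + Q = 878.
Substituting Q = 878 - 1.45P into the first: P(1 - 1.25·1.45) = 881 - 1.25·878.
So P* = -216/-0.812 = 266, and then Q* = 878 - 1.45·266 = 492.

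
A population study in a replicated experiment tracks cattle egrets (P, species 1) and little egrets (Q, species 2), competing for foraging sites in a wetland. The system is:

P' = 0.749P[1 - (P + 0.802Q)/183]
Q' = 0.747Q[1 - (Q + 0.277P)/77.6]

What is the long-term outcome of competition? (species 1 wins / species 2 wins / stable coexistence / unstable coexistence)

Compare the nullcline intercepts: K1/α12 = 183/0.802 = 228 > K2 = 77.6; K2/α21 = 77.6/0.277 = 280 > K1 = 183.
Since both inequalities hold, each species can invade when rare, so the interior equilibrium is stable.

stable coexistence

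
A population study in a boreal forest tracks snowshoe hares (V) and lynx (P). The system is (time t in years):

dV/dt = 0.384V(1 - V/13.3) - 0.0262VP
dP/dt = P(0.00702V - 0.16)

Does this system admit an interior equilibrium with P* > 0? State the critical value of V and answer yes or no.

The predator equation gives dP/dt > 0 only when V > 0.16/0.00702 = 22.8.
Without the predator, V → K = 13.3. Since 13.3 < 22.8, the predator cannot invade.

Threshold V = 22.8; K < 22.8, so no, the predator goes extinct.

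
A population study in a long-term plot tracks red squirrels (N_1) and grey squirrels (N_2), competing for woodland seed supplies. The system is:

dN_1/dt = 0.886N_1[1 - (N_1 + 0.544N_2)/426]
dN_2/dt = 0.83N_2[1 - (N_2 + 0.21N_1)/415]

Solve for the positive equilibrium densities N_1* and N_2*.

Setting both brackets to zero gives the nullclines N_1 + 0.544N_2 = 426 and 0.21N_1 + N_2 = 415.
Substituting N_2 = 415 - 0.21N_1 into the first: N_1(1 - 0.544·0.21) = 426 - 0.544·415.
So N_1* = 200/0.886 = 226, and then N_2* = 415 - 0.21·226 = 368.

N_1* ≈ 226, N_2* ≈ 368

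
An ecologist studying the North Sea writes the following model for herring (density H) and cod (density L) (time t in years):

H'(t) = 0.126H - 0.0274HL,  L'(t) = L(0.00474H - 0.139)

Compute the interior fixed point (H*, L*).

H* ≈ 29.3, L* ≈ 4.6

Set dL/dt = 0 with L > 0: 0.00474H - 0.139 = 0, so H* = 0.139/0.00474 = 29.3.
Set dH/dt = 0 with H > 0: 0.126 - 0.0274L = 0, so L* = 0.126/0.0274 = 4.6.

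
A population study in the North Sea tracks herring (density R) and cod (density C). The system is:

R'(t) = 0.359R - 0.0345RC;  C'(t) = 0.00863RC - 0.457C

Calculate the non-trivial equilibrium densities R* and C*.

Set dC/dt = 0 with C > 0: 0.00863R - 0.457 = 0, so R* = 0.457/0.00863 = 53.
Set dR/dt = 0 with R > 0: 0.359 - 0.0345C = 0, so C* = 0.359/0.0345 = 10.4.

R* ≈ 53, C* ≈ 10.4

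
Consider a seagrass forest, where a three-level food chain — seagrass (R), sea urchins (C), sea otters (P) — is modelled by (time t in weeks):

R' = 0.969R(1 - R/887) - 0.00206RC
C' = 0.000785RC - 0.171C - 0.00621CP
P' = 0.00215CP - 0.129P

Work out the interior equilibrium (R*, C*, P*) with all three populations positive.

R* ≈ 774, C* ≈ 60, P* ≈ 70.3

From dP/dt = 0: 0.00215C* = 0.129, so C* = 60.
From dR/dt = 0: 0.969(1 - R*/887) = 0.00206·60, giving R* = 887·(1 - 0.128) = 774.
From dC/dt = 0: 0.000785·774 - 0.171 = 0.00621P*, so P* = 0.436/0.00621 = 70.3.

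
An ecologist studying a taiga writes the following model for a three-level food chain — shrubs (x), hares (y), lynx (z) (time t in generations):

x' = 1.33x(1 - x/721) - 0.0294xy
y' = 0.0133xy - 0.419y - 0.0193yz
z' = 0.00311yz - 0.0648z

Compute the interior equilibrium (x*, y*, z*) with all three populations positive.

From dz/dt = 0: 0.00311y* = 0.0648, so y* = 20.8.
From dx/dt = 0: 1.33(1 - x*/721) = 0.0294·20.8, giving x* = 721·(1 - 0.461) = 389.
From dy/dt = 0: 0.0133·389 - 0.419 = 0.0193z*, so z* = 4.75/0.0193 = 246.

x* ≈ 389, y* ≈ 20.8, z* ≈ 246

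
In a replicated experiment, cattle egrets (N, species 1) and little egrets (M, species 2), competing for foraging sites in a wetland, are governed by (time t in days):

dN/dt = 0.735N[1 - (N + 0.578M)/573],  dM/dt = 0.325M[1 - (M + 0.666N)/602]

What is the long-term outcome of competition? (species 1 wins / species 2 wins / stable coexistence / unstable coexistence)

Compare the nullcline intercepts: K1/α12 = 573/0.578 = 991 > K2 = 602; K2/α21 = 602/0.666 = 904 > K1 = 573.
Since both inequalities hold, each species can invade when rare, so the interior equilibrium is stable.

stable coexistence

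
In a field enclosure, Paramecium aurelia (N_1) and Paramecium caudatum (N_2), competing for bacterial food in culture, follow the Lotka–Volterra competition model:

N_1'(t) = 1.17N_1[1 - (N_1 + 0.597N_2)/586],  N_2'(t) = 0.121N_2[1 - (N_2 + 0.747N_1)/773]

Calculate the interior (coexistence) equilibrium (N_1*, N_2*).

N_1* ≈ 225, N_2* ≈ 605

Setting both brackets to zero gives the nullclines N_1 + 0.597N_2 = 586 and 0.747N_1 + N_2 = 773.
Substituting N_2 = 773 - 0.747N_1 into the first: N_1(1 - 0.597·0.747) = 586 - 0.597·773.
So N_1* = 125/0.554 = 225, and then N_2* = 773 - 0.747·225 = 605.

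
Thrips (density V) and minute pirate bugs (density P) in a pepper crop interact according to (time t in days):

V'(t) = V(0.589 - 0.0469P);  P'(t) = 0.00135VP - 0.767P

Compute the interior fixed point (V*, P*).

Set dP/dt = 0 with P > 0: 0.00135V - 0.767 = 0, so V* = 0.767/0.00135 = 568.
Set dV/dt = 0 with V > 0: 0.589 - 0.0469P = 0, so P* = 0.589/0.0469 = 12.6.

V* ≈ 568, P* ≈ 12.6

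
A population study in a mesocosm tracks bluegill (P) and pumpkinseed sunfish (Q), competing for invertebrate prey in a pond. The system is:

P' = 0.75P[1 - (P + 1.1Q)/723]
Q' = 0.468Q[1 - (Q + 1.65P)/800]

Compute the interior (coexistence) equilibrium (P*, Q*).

P* ≈ 193, Q* ≈ 482

Setting both brackets to zero gives the nullclines P + 1.1Q = 723 and 1.65P + Q = 800.
Substituting Q = 800 - 1.65P into the first: P(1 - 1.1·1.65) = 723 - 1.1·800.
So P* = -157/-0.815 = 193, and then Q* = 800 - 1.65·193 = 482.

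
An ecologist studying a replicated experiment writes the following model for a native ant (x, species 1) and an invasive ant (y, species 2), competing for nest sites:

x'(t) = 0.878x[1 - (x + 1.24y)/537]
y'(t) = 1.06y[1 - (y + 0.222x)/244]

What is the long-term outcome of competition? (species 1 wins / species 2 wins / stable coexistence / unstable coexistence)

stable coexistence

Compare the nullcline intercepts: K1/α12 = 537/1.24 = 433 > K2 = 244; K2/α21 = 244/0.222 = 1100 > K1 = 537.
Since both inequalities hold, each species can invade when rare, so the interior equilibrium is stable.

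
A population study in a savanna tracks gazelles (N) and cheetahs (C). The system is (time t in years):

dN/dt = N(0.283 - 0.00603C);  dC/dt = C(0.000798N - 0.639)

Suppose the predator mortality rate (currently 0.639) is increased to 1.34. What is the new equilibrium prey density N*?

At the interior fixed point, setting dC/dt = 0 with C > 0 fixes N* = (predator death rate)/(NC coefficient) — independent of the other coefficients.
With the change, N* = 1.34/0.000798 = 1680; it rises from 801.

N* ≈ 1680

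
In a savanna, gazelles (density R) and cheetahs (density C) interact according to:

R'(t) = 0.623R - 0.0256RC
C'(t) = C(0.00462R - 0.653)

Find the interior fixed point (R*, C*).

Set dC/dt = 0 with C > 0: 0.00462R - 0.653 = 0, so R* = 0.653/0.00462 = 141.
Set dR/dt = 0 with R > 0: 0.623 - 0.0256C = 0, so C* = 0.623/0.0256 = 24.3.

R* ≈ 141, C* ≈ 24.3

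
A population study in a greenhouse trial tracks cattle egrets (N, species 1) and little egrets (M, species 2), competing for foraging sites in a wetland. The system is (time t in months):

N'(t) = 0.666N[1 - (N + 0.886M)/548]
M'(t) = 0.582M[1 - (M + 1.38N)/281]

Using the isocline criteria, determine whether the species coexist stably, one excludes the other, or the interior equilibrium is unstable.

species 1 excludes species 2

Compare the nullcline intercepts: K1/α12 = 548/0.886 = 619 > K2 = 281; K2/α21 = 281/1.38 = 204 < K1 = 548.
Since the inequalities point opposite ways, species 1 can invade but species 2 cannot.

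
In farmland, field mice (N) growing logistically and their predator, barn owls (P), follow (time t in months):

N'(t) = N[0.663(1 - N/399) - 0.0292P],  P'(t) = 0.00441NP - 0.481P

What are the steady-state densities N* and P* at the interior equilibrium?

From dP/dt = 0 with P > 0: 0.00441N* = 0.481, so N* = 109.
Substitute into dN/dt = 0: 0.663(1 - 109/399) = 0.0292P*.
The bracket is 0.727, giving P* = 0.482/0.0292 = 16.5.

N* ≈ 109, P* ≈ 16.5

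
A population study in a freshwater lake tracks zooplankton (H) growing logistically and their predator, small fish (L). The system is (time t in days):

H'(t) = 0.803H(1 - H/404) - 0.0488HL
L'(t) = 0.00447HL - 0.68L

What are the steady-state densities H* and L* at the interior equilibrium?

From dL/dt = 0 with L > 0: 0.00447H* = 0.68, so H* = 152.
Substitute into dH/dt = 0: 0.803(1 - 152/404) = 0.0488L*.
The bracket is 0.623, giving L* = 0.501/0.0488 = 10.3.

H* ≈ 152, L* ≈ 10.3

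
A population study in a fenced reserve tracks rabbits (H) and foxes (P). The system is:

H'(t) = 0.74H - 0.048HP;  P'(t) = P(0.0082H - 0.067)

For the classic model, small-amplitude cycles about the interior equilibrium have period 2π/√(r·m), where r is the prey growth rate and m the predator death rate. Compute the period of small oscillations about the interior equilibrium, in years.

Here r = 0.74 and m = 0.067, so r·m = 0.0496.
ω = √0.0496 = 0.223 per year, hence T = 2π/ω ≈ 28.2 years.

T ≈ 28.2 years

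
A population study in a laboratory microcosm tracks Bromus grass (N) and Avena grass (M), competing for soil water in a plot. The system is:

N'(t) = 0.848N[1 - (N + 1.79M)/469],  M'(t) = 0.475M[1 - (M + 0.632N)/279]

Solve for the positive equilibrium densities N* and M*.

Setting both brackets to zero gives the nullclines N + 1.79M = 469 and 0.632N + M = 279.
Substituting M = 279 - 0.632N into the first: N(1 - 1.79·0.632) = 469 - 1.79·279.
So N* = -30.4/-0.131 = 232, and then M* = 279 - 0.632·232 = 133.

N* ≈ 232, M* ≈ 133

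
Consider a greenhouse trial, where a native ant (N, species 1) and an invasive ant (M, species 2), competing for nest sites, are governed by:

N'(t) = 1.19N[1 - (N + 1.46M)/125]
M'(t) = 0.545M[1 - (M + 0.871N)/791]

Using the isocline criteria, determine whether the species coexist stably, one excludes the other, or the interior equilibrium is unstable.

species 2 excludes species 1

Compare the nullcline intercepts: K1/α12 = 125/1.46 = 85.6 < K2 = 791; K2/α21 = 791/0.871 = 908 > K1 = 125.
Since the inequalities point opposite ways, species 2 can invade but species 1 cannot.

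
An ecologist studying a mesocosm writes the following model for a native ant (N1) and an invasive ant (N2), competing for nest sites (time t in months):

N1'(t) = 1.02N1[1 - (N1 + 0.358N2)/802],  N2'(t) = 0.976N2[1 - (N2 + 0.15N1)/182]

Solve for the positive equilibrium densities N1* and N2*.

N1* ≈ 779, N2* ≈ 65.2

Setting both brackets to zero gives the nullclines N1 + 0.358N2 = 802 and 0.15N1 + N2 = 182.
Substituting N2 = 182 - 0.15N1 into the first: N1(1 - 0.358·0.15) = 802 - 0.358·182.
So N1* = 737/0.946 = 779, and then N2* = 182 - 0.15·779 = 65.2.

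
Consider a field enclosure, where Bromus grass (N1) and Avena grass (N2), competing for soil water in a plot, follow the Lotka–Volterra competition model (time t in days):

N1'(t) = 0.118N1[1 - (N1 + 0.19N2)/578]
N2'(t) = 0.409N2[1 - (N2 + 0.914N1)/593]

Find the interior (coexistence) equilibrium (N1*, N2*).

N1* ≈ 563, N2* ≈ 78.3

Setting both brackets to zero gives the nullclines N1 + 0.19N2 = 578 and 0.914N1 + N2 = 593.
Substituting N2 = 593 - 0.914N1 into the first: N1(1 - 0.19·0.914) = 578 - 0.19·593.
So N1* = 465/0.826 = 563, and then N2* = 593 - 0.914·563 = 78.3.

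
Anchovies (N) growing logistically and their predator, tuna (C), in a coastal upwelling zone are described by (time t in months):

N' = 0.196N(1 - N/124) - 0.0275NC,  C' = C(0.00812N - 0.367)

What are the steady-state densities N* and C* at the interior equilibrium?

From dC/dt = 0 with C > 0: 0.00812N* = 0.367, so N* = 45.2.
Substitute into dN/dt = 0: 0.196(1 - 45.2/124) = 0.0275C*.
The bracket is 0.636, giving C* = 0.125/0.0275 = 4.53.

N* ≈ 45.2, C* ≈ 4.53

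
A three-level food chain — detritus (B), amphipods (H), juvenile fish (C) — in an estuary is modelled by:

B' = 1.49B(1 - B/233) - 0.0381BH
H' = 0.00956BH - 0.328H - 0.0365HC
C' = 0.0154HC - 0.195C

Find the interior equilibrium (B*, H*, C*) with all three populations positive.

B* ≈ 158, H* ≈ 12.7, C* ≈ 32.3

From dC/dt = 0: 0.0154H* = 0.195, so H* = 12.7.
From dB/dt = 0: 1.49(1 - B*/233) = 0.0381·12.7, giving B* = 233·(1 - 0.324) = 158.
From dH/dt = 0: 0.00956·158 - 0.328 = 0.0365C*, so C* = 1.18/0.0365 = 32.3.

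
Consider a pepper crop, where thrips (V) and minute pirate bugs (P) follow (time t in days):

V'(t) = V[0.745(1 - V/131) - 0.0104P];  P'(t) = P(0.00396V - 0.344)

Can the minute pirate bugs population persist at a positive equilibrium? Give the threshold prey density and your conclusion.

The predator equation gives dP/dt > 0 only when V > 0.344/0.00396 = 86.9.
Without the predator, V → K = 131. Since 131 > 86.9, the predator can invade and persist.

Threshold V = 86.9; K > 86.9, so yes, the predator persists.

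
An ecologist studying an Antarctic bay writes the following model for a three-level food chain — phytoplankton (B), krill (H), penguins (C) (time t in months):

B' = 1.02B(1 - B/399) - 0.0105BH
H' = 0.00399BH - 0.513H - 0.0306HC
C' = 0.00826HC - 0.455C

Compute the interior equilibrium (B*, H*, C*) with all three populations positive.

From dC/dt = 0: 0.00826H* = 0.455, so H* = 55.1.
From dB/dt = 0: 1.02(1 - B*/399) = 0.0105·55.1, giving B* = 399·(1 - 0.567) = 173.
From dH/dt = 0: 0.00399·173 - 0.513 = 0.0306C*, so C* = 0.176/0.0306 = 5.76.

B* ≈ 173, H* ≈ 55.1, C* ≈ 5.76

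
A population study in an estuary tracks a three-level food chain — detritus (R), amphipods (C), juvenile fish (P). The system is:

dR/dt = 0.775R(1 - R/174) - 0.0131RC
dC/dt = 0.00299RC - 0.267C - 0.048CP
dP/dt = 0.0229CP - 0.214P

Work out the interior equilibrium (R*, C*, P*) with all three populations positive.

R* ≈ 147, C* ≈ 9.34, P* ≈ 3.56

From dP/dt = 0: 0.0229C* = 0.214, so C* = 9.34.
From dR/dt = 0: 0.775(1 - R*/174) = 0.0131·9.34, giving R* = 174·(1 - 0.158) = 147.
From dC/dt = 0: 0.00299·147 - 0.267 = 0.048P*, so P* = 0.171/0.048 = 3.56.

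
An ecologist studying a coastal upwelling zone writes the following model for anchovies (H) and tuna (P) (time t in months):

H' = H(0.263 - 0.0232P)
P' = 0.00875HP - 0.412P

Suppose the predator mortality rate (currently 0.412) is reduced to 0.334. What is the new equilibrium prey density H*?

H* ≈ 38.2

At the interior fixed point, setting dP/dt = 0 with P > 0 fixes H* = (predator death rate)/(HP coefficient) — independent of the other coefficients.
With the change, H* = 0.334/0.00875 = 38.2; it falls from 47.1.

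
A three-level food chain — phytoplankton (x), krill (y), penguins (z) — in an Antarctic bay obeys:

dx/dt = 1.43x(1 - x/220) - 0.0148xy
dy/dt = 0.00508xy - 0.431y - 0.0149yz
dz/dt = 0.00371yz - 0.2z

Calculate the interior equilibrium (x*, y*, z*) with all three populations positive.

From dz/dt = 0: 0.00371y* = 0.2, so y* = 53.9.
From dx/dt = 0: 1.43(1 - x*/220) = 0.0148·53.9, giving x* = 220·(1 - 0.558) = 97.3.
From dy/dt = 0: 0.00508·97.3 - 0.431 = 0.0149z*, so z* = 0.0631/0.0149 = 4.23.

x* ≈ 97.3, y* ≈ 53.9, z* ≈ 4.23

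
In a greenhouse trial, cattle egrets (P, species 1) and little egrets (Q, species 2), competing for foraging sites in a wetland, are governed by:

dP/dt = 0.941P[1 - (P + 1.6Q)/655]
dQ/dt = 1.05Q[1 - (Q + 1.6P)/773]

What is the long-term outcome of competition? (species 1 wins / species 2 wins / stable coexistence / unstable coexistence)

unstable coexistence (outcome depends on initial conditions)

Compare the nullcline intercepts: K1/α12 = 655/1.6 = 409 < K2 = 773; K2/α21 = 773/1.6 = 483 < K1 = 655.
Since both are reversed, neither can invade when rare; the interior point is a saddle.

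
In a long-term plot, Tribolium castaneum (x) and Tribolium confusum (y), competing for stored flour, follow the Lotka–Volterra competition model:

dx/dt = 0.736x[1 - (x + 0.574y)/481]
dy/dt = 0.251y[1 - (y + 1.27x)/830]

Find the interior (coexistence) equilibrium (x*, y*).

x* ≈ 16.9, y* ≈ 809

Setting both brackets to zero gives the nullclines x + 0.574y = 481 and 1.27x + y = 830.
Substituting y = 830 - 1.27x into the first: x(1 - 0.574·1.27) = 481 - 0.574·830.
So x* = 4.58/0.271 = 16.9, and then y* = 830 - 1.27·16.9 = 809.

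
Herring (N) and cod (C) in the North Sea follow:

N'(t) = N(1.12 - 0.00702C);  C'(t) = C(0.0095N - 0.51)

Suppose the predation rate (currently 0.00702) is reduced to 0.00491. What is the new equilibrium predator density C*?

At the interior fixed point, setting dN/dt = 0 with N > 0 fixes C* = (prey growth rate)/(NC coefficient) — independent of the other coefficients.
With the change, C* = 1.12/0.00491 = 228; it rises from 160.

C* ≈ 228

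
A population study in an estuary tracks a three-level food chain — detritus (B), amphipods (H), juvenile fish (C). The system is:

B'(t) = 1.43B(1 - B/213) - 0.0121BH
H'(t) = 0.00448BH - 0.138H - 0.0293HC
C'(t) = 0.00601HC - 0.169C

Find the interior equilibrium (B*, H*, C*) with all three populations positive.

From dC/dt = 0: 0.00601H* = 0.169, so H* = 28.1.
From dB/dt = 0: 1.43(1 - B*/213) = 0.0121·28.1, giving B* = 213·(1 - 0.238) = 162.
From dH/dt = 0: 0.00448·162 - 0.138 = 0.0293C*, so C* = 0.589/0.0293 = 20.1.

B* ≈ 162, H* ≈ 28.1, C* ≈ 20.1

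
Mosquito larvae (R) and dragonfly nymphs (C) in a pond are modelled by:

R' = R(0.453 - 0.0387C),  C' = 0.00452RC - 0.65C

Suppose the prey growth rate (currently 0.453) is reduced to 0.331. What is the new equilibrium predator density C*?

At the interior fixed point, setting dR/dt = 0 with R > 0 fixes C* = (prey growth rate)/(RC coefficient) — independent of the other coefficients.
With the change, C* = 0.331/0.0387 = 8.55; it falls from 11.7.

C* ≈ 8.55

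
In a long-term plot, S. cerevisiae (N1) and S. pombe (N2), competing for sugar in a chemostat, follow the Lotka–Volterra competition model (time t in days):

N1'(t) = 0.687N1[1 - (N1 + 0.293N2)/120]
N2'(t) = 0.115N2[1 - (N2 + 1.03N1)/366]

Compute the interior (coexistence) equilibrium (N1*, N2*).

Setting both brackets to zero gives the nullclines N1 + 0.293N2 = 120 and 1.03N1 + N2 = 366.
Substituting N2 = 366 - 1.03N1 into the first: N1(1 - 0.293·1.03) = 120 - 0.293·366.
So N1* = 12.8/0.698 = 18.3, and then N2* = 366 - 1.03·18.3 = 347.

N1* ≈ 18.3, N2* ≈ 347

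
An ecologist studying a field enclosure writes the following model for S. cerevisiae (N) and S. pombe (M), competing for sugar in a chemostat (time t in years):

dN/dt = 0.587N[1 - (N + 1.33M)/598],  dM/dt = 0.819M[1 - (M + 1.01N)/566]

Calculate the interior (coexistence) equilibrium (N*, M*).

N* ≈ 451, M* ≈ 111

Setting both brackets to zero gives the nullclines N + 1.33M = 598 and 1.01N + M = 566.
Substituting M = 566 - 1.01N into the first: N(1 - 1.33·1.01) = 598 - 1.33·566.
So N* = -155/-0.343 = 451, and then M* = 566 - 1.01·451 = 111.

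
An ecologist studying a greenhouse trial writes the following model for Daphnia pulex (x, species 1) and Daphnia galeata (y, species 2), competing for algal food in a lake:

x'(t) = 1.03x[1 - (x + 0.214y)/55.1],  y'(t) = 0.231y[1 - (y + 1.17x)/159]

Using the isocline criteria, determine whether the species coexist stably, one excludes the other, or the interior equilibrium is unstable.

stable coexistence

Compare the nullcline intercepts: K1/α12 = 55.1/0.214 = 257 > K2 = 159; K2/α21 = 159/1.17 = 136 > K1 = 55.1.
Since both inequalities hold, each species can invade when rare, so the interior equilibrium is stable.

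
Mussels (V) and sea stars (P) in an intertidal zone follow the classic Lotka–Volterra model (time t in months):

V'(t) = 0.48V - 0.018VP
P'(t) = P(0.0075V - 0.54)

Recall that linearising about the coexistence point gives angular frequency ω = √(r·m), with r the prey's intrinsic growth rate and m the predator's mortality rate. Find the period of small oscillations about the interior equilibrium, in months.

T ≈ 12.3 months

Here r = 0.48 and m = 0.54, so r·m = 0.259.
ω = √0.259 = 0.509 per month, hence T = 2π/ω ≈ 12.3 months.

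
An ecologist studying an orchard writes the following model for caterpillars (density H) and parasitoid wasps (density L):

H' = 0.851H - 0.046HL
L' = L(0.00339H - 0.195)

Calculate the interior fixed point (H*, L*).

Set dL/dt = 0 with L > 0: 0.00339H - 0.195 = 0, so H* = 0.195/0.00339 = 57.5.
Set dH/dt = 0 with H > 0: 0.851 - 0.046L = 0, so L* = 0.851/0.046 = 18.5.

H* ≈ 57.5, L* ≈ 18.5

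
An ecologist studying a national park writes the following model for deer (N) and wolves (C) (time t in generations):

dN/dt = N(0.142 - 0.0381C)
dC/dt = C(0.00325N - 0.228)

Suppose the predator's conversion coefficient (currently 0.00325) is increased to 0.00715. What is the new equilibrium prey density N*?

At the interior fixed point, setting dC/dt = 0 with C > 0 fixes N* = (predator death rate)/(NC coefficient) — independent of the other coefficients.
With the change, N* = 0.228/0.00715 = 31.9; it falls from 70.2.

N* ≈ 31.9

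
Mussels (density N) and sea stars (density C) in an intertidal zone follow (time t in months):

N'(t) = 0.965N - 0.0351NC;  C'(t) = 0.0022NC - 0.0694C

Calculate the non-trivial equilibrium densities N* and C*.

N* ≈ 31.5, C* ≈ 27.5

Set dC/dt = 0 with C > 0: 0.0022N - 0.0694 = 0, so N* = 0.0694/0.0022 = 31.5.
Set dN/dt = 0 with N > 0: 0.965 - 0.0351C = 0, so C* = 0.965/0.0351 = 27.5.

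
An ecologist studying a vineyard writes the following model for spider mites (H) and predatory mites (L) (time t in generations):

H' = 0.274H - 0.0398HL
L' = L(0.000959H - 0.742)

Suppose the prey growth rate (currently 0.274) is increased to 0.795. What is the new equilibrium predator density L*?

L* ≈ 20

At the interior fixed point, setting dH/dt = 0 with H > 0 fixes L* = (prey growth rate)/(HL coefficient) — independent of the other coefficients.
With the change, L* = 0.795/0.0398 = 20; it rises from 6.88.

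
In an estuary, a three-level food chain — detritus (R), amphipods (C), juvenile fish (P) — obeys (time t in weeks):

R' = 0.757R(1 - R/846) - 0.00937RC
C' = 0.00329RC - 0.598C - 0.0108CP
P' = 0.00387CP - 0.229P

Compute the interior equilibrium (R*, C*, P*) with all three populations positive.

From dP/dt = 0: 0.00387C* = 0.229, so C* = 59.2.
From dR/dt = 0: 0.757(1 - R*/846) = 0.00937·59.2, giving R* = 846·(1 - 0.732) = 226.
From dC/dt = 0: 0.00329·226 - 0.598 = 0.0108P*, so P* = 0.147/0.0108 = 13.6.

R* ≈ 226, C* ≈ 59.2, P* ≈ 13.6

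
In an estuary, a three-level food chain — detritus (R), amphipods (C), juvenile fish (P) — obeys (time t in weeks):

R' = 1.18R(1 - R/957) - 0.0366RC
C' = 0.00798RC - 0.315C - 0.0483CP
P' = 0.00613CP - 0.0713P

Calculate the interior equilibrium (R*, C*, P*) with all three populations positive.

R* ≈ 612, C* ≈ 11.6, P* ≈ 94.5

From dP/dt = 0: 0.00613C* = 0.0713, so C* = 11.6.
From dR/dt = 0: 1.18(1 - R*/957) = 0.0366·11.6, giving R* = 957·(1 - 0.361) = 612.
From dC/dt = 0: 0.00798·612 - 0.315 = 0.0483P*, so P* = 4.57/0.0483 = 94.5.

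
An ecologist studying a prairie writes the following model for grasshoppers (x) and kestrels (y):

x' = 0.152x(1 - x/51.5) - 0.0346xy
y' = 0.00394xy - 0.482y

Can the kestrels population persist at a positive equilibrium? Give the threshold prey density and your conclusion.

Threshold x = 122; K < 122, so no, the predator goes extinct.

The predator equation gives dy/dt > 0 only when x > 0.482/0.00394 = 122.
Without the predator, x → K = 51.5. Since 51.5 < 122, the predator cannot invade.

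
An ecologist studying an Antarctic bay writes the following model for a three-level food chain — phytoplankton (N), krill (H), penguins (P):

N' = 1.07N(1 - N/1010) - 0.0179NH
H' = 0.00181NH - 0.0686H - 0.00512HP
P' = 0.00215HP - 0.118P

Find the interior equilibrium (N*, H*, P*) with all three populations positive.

N* ≈ 82.7, H* ≈ 54.9, P* ≈ 15.8

From dP/dt = 0: 0.00215H* = 0.118, so H* = 54.9.
From dN/dt = 0: 1.07(1 - N*/1010) = 0.0179·54.9, giving N* = 1010·(1 - 0.918) = 82.7.
From dH/dt = 0: 0.00181·82.7 - 0.0686 = 0.00512P*, so P* = 0.081/0.00512 = 15.8.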